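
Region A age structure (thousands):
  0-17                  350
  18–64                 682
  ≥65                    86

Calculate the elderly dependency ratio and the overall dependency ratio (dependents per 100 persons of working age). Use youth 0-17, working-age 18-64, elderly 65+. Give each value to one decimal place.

Old-age dependency ratio = 86 / 682 × 100 = 12.6
Total dependency ratio = (350 + 86) / 682 × 100 = 436 / 682 × 100 = 63.9

Old-age dependency ratio: 12.6
Total dependency ratio: 63.9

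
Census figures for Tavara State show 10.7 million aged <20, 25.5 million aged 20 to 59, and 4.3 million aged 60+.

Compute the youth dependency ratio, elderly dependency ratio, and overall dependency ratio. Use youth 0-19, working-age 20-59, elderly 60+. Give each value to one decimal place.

Youth dependency ratio: 42.0
Old-age dependency ratio: 16.9
Total dependency ratio: 58.8

Youth dependency ratio = 10.7 / 25.5 × 100 = 42.0
Old-age dependency ratio = 4.3 / 25.5 × 100 = 16.9
Total dependency ratio = (10.7 + 4.3) / 25.5 × 100 = 15.0 / 25.5 × 100 = 58.8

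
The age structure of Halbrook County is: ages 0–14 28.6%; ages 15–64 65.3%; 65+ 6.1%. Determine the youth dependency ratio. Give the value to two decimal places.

Youth dependency ratio: 43.80

Youth dependency ratio = 28.6 / 65.3 × 100 = 43.80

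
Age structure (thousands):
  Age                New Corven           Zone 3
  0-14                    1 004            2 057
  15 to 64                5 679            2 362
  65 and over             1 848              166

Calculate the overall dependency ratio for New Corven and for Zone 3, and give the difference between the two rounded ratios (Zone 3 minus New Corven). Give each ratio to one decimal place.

New Corven: 50.2
Zone 3: 94.1
Difference: +43.9

New Corven: (1 004 + 1 848) / 5 679 × 100 = 2 852 / 5 679 × 100 = 50.2
Zone 3: (2 057 + 166) / 2 362 × 100 = 2 223 / 2 362 × 100 = 94.1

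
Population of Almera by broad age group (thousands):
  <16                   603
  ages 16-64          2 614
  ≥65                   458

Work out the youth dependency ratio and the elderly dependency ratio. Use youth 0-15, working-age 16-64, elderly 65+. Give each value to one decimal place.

Youth dependency ratio: 23.1
Old-age dependency ratio: 17.5

Youth dependency ratio = 603 / 2 614 × 100 = 23.1
Old-age dependency ratio = 458 / 2 614 × 100 = 17.5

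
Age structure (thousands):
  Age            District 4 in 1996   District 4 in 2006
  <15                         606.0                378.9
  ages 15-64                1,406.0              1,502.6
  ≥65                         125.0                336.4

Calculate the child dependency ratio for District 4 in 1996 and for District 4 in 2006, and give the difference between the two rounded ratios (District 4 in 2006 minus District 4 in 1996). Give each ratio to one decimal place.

District 4 in 1996: 43.1
District 4 in 2006: 25.2
Difference: -17.9

District 4 in 1996: 606.0 / 1,406.0 × 100 = 43.1
District 4 in 2006: 378.9 / 1,502.6 × 100 = 25.2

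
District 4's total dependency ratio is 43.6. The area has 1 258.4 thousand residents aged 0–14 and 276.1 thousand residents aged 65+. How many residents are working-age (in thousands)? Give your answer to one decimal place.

Working-age: 3 519.5

Total dependency ratio = (youth + elderly) / working-age × 100
43.6 = (1 258.4 + 276.1) / W × 100
⇒ 3 519.5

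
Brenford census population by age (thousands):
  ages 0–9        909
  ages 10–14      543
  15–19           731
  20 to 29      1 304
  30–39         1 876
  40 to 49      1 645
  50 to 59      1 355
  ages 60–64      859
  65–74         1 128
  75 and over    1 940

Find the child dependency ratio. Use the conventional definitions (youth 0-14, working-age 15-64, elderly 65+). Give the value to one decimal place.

Youth dependency ratio: 18.7

0–14: 909 + 543 = 1 452
15–64: 731 + 1 304 + 1 876 + 1 645 + 1 355 + 859 = 7 770
65+: 1 128 + 1 940 = 3 068
Youth dependency ratio = 1 452 / 7 770 × 100 = 18.7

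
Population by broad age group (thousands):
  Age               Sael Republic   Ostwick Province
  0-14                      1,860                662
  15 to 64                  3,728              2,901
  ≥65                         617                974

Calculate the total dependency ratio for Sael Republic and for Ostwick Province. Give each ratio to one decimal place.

Sael Republic: (1,860 + 617) / 3,728 × 100 = 2,477 / 3,728 × 100 = 66.4
Ostwick Province: (662 + 974) / 2,901 × 100 = 1,636 / 2,901 × 100 = 56.4

Sael Republic: 66.4
Ostwick Province: 56.4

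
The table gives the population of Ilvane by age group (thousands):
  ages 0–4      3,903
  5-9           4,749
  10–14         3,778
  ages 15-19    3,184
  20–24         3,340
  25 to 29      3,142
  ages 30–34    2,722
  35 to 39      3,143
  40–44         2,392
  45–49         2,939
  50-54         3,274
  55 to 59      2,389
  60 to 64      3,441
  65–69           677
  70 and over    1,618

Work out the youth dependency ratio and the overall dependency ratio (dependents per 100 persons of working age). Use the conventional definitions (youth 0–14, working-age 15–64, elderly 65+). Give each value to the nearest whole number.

Youth dependency ratio: 41
Total dependency ratio: 49

0–14: 3,903 + 4,749 + 3,778 = 12,430
15–64: 3,184 + 3,340 + 3,142 + 2,722 + 3,143 + 2,392 + 2,939 + 3,274 + 2,389 + 3,441 = 29,966
65+: 677 + 1,618 = 2,295
Youth dependency ratio = 12,430 / 29,966 × 100 = 41
Total dependency ratio = (12,430 + 2,295) / 29,966 × 100 = 14,725 / 29,966 × 100 = 49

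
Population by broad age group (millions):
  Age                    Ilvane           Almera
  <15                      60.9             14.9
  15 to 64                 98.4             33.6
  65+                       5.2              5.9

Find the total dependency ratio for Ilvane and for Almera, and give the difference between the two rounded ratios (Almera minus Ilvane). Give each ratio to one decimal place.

Ilvane: (60.9 + 5.2) / 98.4 × 100 = 66.1 / 98.4 × 100 = 67.2
Almera: (14.9 + 5.9) / 33.6 × 100 = 20.8 / 33.6 × 100 = 61.9

Ilvane: 67.2
Almera: 61.9
Difference: -5.3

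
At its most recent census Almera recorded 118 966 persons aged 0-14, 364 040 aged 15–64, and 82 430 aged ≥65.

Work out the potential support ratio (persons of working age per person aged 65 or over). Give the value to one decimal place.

Potential support ratio: 4.4

Potential support ratio = 364 040 / 82 430 = 4.4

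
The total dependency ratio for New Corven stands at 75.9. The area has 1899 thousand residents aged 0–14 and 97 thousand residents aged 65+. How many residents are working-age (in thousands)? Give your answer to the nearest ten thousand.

Working-age: 2630

Total dependency ratio = (youth + elderly) / working-age × 100
75.9 = (1899 + 97) / W × 100
⇒ 2630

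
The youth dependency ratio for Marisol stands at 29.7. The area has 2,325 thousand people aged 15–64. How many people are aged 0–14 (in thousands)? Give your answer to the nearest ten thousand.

Youth dependency ratio = youth / working-age × 100
29.7 = Y / 2,325 × 100
⇒ 690

Aged 0–14: 690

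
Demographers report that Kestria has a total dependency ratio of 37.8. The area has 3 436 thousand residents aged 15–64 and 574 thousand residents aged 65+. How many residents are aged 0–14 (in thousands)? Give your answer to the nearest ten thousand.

Aged 0–14: 720

Total dependency ratio = (youth + elderly) / working-age × 100
37.8 = (Y + 574) / 3 436 × 100
⇒ 720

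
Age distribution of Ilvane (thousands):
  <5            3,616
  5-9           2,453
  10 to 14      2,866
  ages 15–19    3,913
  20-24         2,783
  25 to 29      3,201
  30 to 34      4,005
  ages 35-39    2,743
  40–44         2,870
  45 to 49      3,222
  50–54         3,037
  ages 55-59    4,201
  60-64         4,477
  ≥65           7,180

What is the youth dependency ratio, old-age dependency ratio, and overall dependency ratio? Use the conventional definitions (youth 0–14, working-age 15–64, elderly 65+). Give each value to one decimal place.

0–14: 3,616 + 2,453 + 2,866 = 8,935
15–64: 3,913 + 2,783 + 3,201 + 4,005 + 2,743 + 2,870 + 3,222 + 3,037 + 4,201 + 4,477 = 34,452
65+: 7,180
Youth dependency ratio = 8,935 / 34,452 × 100 = 25.9
Old-age dependency ratio = 7,180 / 34,452 × 100 = 20.8
Total dependency ratio = (8,935 + 7,180) / 34,452 × 100 = 16,115 / 34,452 × 100 = 46.8

Youth dependency ratio: 25.9
Old-age dependency ratio: 20.8
Total dependency ratio: 46.8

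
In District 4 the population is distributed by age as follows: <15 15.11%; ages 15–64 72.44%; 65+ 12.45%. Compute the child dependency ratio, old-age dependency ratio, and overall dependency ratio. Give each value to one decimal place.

Youth dependency ratio: 20.9
Old-age dependency ratio: 17.2
Total dependency ratio: 38.0

Youth dependency ratio = 15.11 / 72.44 × 100 = 20.9
Old-age dependency ratio = 12.45 / 72.44 × 100 = 17.2
Total dependency ratio = (15.11 + 12.45) / 72.44 × 100 = 27.56 / 72.44 × 100 = 38.0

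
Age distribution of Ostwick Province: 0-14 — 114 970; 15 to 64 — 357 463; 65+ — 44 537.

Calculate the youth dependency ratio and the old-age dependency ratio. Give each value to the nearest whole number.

Youth dependency ratio: 32
Old-age dependency ratio: 12

Youth dependency ratio = 114 970 / 357 463 × 100 = 32
Old-age dependency ratio = 44 537 / 357 463 × 100 = 12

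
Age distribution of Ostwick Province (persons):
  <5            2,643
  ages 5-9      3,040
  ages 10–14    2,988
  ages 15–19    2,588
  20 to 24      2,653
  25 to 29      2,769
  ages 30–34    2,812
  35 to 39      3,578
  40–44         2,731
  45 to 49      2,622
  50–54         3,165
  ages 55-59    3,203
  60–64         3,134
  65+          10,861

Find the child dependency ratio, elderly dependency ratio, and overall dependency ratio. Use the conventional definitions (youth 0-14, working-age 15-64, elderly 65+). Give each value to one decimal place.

Youth dependency ratio: 29.6
Old-age dependency ratio: 37.1
Total dependency ratio: 66.8

0–14: 2,643 + 3,040 + 2,988 = 8,671
15–64: 2,588 + 2,653 + 2,769 + 2,812 + 3,578 + 2,731 + 2,622 + 3,165 + 3,203 + 3,134 = 29,255
65+: 10,861
Youth dependency ratio = 8,671 / 29,255 × 100 = 29.6
Old-age dependency ratio = 10,861 / 29,255 × 100 = 37.1
Total dependency ratio = (8,671 + 10,861) / 29,255 × 100 = 19,532 / 29,255 × 100 = 66.8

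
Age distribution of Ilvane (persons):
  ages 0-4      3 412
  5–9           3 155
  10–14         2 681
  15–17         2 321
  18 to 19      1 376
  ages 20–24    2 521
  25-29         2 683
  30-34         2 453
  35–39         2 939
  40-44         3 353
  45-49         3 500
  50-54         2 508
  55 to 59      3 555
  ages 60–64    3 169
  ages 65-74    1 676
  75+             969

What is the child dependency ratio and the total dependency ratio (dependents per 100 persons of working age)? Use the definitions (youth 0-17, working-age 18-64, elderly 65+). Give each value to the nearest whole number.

Youth dependency ratio: 41
Total dependency ratio: 51

0–17: 3 412 + 3 155 + 2 681 + 2 321 = 11 569
18–64: 1 376 + 2 521 + 2 683 + 2 453 + 2 939 + 3 353 + 3 500 + 2 508 + 3 555 + 3 169 = 28 057
65+: 1 676 + 969 = 2 645
Youth dependency ratio = 11 569 / 28 057 × 100 = 41
Total dependency ratio = (11 569 + 2 645) / 28 057 × 100 = 14 214 / 28 057 × 100 = 51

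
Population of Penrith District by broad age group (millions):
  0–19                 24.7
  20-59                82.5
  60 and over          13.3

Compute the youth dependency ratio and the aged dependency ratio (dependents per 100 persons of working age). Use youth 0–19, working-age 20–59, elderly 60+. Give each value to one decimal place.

Youth dependency ratio = 24.7 / 82.5 × 100 = 29.9
Old-age dependency ratio = 13.3 / 82.5 × 100 = 16.1

Youth dependency ratio: 29.9
Old-age dependency ratio: 16.1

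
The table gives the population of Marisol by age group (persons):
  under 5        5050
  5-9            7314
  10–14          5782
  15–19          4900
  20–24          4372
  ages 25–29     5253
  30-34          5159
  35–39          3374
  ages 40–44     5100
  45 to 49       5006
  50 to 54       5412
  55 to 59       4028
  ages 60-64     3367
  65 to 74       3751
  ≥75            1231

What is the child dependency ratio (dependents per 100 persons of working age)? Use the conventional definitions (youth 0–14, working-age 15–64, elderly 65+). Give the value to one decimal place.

Youth dependency ratio: 39.5

0–14: 5050 + 7314 + 5782 = 18146
15–64: 4900 + 4372 + 5253 + 5159 + 3374 + 5100 + 5006 + 5412 + 4028 + 3367 = 45971
65+: 3751 + 1231 = 4982
Youth dependency ratio = 18146 / 45971 × 100 = 39.5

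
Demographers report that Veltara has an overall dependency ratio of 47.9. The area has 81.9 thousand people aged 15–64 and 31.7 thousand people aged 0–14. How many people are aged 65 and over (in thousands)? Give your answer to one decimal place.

Total dependency ratio = (youth + elderly) / working-age × 100
47.9 = (31.7 + E) / 81.9 × 100
⇒ 7.5

Aged 65 and over: 7.5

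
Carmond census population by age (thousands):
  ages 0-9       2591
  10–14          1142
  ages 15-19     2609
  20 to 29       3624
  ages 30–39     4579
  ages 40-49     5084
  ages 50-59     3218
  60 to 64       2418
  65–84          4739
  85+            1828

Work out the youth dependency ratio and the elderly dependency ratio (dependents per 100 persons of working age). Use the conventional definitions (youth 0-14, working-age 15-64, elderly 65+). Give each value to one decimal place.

Youth dependency ratio: 17.3
Old-age dependency ratio: 30.5

0–14: 2591 + 1142 = 3733
15–64: 2609 + 3624 + 4579 + 5084 + 3218 + 2418 = 21532
65+: 4739 + 1828 = 6567
Youth dependency ratio = 3733 / 21532 × 100 = 17.3
Old-age dependency ratio = 6567 / 21532 × 100 = 30.5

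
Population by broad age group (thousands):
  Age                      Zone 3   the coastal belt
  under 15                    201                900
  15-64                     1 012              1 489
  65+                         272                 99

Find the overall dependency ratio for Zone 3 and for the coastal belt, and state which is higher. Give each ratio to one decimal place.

Zone 3: 46.7
the coastal belt: 67.1
Higher: the coastal belt

Zone 3: (201 + 272) / 1 012 × 100 = 473 / 1 012 × 100 = 46.7
the coastal belt: (900 + 99) / 1 489 × 100 = 999 / 1 489 × 100 = 67.1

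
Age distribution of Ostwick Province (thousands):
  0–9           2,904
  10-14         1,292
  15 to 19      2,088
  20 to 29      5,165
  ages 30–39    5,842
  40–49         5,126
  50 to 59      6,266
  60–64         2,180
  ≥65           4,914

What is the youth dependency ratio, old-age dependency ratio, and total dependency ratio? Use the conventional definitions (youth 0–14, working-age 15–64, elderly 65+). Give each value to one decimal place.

Youth dependency ratio: 15.7
Old-age dependency ratio: 18.4
Total dependency ratio: 34.2

0–14: 2,904 + 1,292 = 4,196
15–64: 2,088 + 5,165 + 5,842 + 5,126 + 6,266 + 2,180 = 26,667
65+: 4,914
Youth dependency ratio = 4,196 / 26,667 × 100 = 15.7
Old-age dependency ratio = 4,914 / 26,667 × 100 = 18.4
Total dependency ratio = (4,196 + 4,914) / 26,667 × 100 = 9,110 / 26,667 × 100 = 34.2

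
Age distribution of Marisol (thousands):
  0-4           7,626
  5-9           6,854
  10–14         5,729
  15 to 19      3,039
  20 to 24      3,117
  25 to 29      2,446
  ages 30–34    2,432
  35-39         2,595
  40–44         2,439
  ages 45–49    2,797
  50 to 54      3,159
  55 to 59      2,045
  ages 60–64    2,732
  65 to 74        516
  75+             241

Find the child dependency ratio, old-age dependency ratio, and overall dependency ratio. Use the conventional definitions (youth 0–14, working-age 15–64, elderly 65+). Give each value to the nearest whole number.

0–14: 7,626 + 6,854 + 5,729 = 20,209
15–64: 3,039 + 3,117 + 2,446 + 2,432 + 2,595 + 2,439 + 2,797 + 3,159 + 2,045 + 2,732 = 26,801
65+: 516 + 241 = 757
Youth dependency ratio = 20,209 / 26,801 × 100 = 75
Old-age dependency ratio = 757 / 26,801 × 100 = 3
Total dependency ratio = (20,209 + 757) / 26,801 × 100 = 20,966 / 26,801 × 100 = 78

Youth dependency ratio: 75
Old-age dependency ratio: 3
Total dependency ratio: 78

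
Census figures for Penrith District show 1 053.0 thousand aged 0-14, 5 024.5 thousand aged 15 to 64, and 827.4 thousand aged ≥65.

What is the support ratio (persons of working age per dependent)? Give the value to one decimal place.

Support ratio = 5 024.5 / (1 053.0 + 827.4) = 5 024.5 / 1 880.4 = 2.7

Support ratio: 2.7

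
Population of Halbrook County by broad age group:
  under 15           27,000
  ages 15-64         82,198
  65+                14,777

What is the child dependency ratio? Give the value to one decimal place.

Youth dependency ratio: 32.8

Youth dependency ratio = 27,000 / 82,198 × 100 = 32.8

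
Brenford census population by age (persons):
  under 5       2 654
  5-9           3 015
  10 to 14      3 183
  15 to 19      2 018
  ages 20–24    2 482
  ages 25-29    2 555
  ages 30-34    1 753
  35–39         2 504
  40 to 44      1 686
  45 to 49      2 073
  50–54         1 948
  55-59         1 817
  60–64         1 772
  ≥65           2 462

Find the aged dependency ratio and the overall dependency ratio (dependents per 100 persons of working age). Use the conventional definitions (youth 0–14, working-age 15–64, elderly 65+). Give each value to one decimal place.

Old-age dependency ratio: 11.9
Total dependency ratio: 54.9

0–14: 2 654 + 3 015 + 3 183 = 8 852
15–64: 2 018 + 2 482 + 2 555 + 1 753 + 2 504 + 1 686 + 2 073 + 1 948 + 1 817 + 1 772 = 20 608
65+: 2 462
Old-age dependency ratio = 2 462 / 20 608 × 100 = 11.9
Total dependency ratio = (8 852 + 2 462) / 20 608 × 100 = 11 314 / 20 608 × 100 = 54.9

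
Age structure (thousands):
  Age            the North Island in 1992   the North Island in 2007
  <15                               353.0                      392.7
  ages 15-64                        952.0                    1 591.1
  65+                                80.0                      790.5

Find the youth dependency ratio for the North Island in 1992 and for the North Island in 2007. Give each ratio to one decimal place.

the North Island in 1992: 37.1
the North Island in 2007: 24.7

the North Island in 1992: 353.0 / 952.0 × 100 = 37.1
the North Island in 2007: 392.7 / 1 591.1 × 100 = 24.7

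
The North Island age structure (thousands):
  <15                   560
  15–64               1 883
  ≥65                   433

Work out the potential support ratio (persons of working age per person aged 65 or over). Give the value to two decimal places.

Potential support ratio: 4.35

Potential support ratio = 1 883 / 433 = 4.35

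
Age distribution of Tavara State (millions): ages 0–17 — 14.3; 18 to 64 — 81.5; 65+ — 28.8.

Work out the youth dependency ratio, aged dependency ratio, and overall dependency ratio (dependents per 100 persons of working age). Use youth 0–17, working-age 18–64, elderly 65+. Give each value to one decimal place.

Youth dependency ratio = 14.3 / 81.5 × 100 = 17.5
Old-age dependency ratio = 28.8 / 81.5 × 100 = 35.3
Total dependency ratio = (14.3 + 28.8) / 81.5 × 100 = 43.1 / 81.5 × 100 = 52.9

Youth dependency ratio: 17.5
Old-age dependency ratio: 35.3
Total dependency ratio: 52.9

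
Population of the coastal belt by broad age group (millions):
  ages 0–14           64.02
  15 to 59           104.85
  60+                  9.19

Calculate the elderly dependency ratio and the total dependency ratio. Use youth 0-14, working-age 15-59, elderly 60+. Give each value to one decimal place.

Old-age dependency ratio: 8.8
Total dependency ratio: 69.8

Old-age dependency ratio = 9.19 / 104.85 × 100 = 8.8
Total dependency ratio = (64.02 + 9.19) / 104.85 × 100 = 73.21 / 104.85 × 100 = 69.8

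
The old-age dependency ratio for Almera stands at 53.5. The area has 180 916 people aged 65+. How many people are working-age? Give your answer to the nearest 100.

Old-age dependency ratio = elderly / working-age × 100
53.5 = 180 916 / W × 100
⇒ 338 200

Working-age: 338 200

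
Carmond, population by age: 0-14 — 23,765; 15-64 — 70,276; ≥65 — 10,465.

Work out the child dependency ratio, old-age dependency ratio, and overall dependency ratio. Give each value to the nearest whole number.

Youth dependency ratio = 23,765 / 70,276 × 100 = 34
Old-age dependency ratio = 10,465 / 70,276 × 100 = 15
Total dependency ratio = (23,765 + 10,465) / 70,276 × 100 = 34,230 / 70,276 × 100 = 49

Youth dependency ratio: 34
Old-age dependency ratio: 15
Total dependency ratio: 49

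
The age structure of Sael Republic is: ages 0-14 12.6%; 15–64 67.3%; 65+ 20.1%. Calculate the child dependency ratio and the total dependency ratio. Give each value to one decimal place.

Youth dependency ratio: 18.7
Total dependency ratio: 48.6

Youth dependency ratio = 12.6 / 67.3 × 100 = 18.7
Total dependency ratio = (12.6 + 20.1) / 67.3 × 100 = 32.7 / 67.3 × 100 = 48.6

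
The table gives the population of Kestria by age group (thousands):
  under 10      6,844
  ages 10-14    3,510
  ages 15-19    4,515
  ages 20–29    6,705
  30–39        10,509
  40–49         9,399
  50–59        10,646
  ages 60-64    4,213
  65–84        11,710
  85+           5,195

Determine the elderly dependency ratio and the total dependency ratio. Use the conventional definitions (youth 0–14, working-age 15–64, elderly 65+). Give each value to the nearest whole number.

0–14: 6,844 + 3,510 = 10,354
15–64: 4,515 + 6,705 + 10,509 + 9,399 + 10,646 + 4,213 = 45,987
65+: 11,710 + 5,195 = 16,905
Old-age dependency ratio = 16,905 / 45,987 × 100 = 37
Total dependency ratio = (10,354 + 16,905) / 45,987 × 100 = 27,259 / 45,987 × 100 = 59

Old-age dependency ratio: 37
Total dependency ratio: 59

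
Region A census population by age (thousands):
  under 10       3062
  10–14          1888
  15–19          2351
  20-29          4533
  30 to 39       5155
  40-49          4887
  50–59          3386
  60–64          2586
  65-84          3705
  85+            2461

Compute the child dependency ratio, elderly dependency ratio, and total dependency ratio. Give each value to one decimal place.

Youth dependency ratio: 21.6
Old-age dependency ratio: 26.9
Total dependency ratio: 48.5

0–14: 3062 + 1888 = 4950
15–64: 2351 + 4533 + 5155 + 4887 + 3386 + 2586 = 22898
65+: 3705 + 2461 = 6166
Youth dependency ratio = 4950 / 22898 × 100 = 21.6
Old-age dependency ratio = 6166 / 22898 × 100 = 26.9
Total dependency ratio = (4950 + 6166) / 22898 × 100 = 11116 / 22898 × 100 = 48.5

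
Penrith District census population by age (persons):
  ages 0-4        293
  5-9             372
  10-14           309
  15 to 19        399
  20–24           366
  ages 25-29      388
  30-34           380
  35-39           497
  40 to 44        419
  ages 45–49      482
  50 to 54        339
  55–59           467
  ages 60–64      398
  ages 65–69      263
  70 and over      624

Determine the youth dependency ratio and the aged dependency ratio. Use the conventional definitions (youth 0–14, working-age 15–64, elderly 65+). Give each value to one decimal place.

0–14: 293 + 372 + 309 = 974
15–64: 399 + 366 + 388 + 380 + 497 + 419 + 482 + 339 + 467 + 398 = 4 135
65+: 263 + 624 = 887
Youth dependency ratio = 974 / 4 135 × 100 = 23.6
Old-age dependency ratio = 887 / 4 135 × 100 = 21.5

Youth dependency ratio: 23.6
Old-age dependency ratio: 21.5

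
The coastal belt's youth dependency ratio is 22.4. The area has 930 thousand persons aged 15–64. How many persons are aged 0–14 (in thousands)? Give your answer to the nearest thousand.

Youth dependency ratio = youth / working-age × 100
22.4 = Y / 930 × 100
⇒ 208

Aged 0–14: 208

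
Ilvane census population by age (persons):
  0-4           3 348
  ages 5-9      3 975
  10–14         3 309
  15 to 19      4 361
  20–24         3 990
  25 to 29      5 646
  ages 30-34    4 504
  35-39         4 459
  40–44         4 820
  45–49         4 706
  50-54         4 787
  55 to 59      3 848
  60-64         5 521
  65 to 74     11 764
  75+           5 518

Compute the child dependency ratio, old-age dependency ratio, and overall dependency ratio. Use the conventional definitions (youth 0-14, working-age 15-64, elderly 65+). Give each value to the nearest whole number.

0–14: 3 348 + 3 975 + 3 309 = 10 632
15–64: 4 361 + 3 990 + 5 646 + 4 504 + 4 459 + 4 820 + 4 706 + 4 787 + 3 848 + 5 521 = 46 642
65+: 11 764 + 5 518 = 17 282
Youth dependency ratio = 10 632 / 46 642 × 100 = 23
Old-age dependency ratio = 17 282 / 46 642 × 100 = 37
Total dependency ratio = (10 632 + 17 282) / 46 642 × 100 = 27 914 / 46 642 × 100 = 60

Youth dependency ratio: 23
Old-age dependency ratio: 37
Total dependency ratio: 60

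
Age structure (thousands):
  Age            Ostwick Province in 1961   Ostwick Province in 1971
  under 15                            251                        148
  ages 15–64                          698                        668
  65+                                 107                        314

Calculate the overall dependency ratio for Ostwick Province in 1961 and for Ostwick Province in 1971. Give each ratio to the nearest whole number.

Ostwick Province in 1961: (251 + 107) / 698 × 100 = 358 / 698 × 100 = 51
Ostwick Province in 1971: (148 + 314) / 668 × 100 = 462 / 668 × 100 = 69

Ostwick Province in 1961: 51
Ostwick Province in 1971: 69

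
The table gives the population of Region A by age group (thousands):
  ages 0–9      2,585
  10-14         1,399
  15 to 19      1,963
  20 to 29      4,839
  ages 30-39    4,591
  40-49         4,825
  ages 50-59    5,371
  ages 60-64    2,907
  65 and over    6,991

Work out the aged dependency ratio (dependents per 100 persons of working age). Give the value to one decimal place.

0–14: 2,585 + 1,399 = 3,984
15–64: 1,963 + 4,839 + 4,591 + 4,825 + 5,371 + 2,907 = 24,496
65+: 6,991
Old-age dependency ratio = 6,991 / 24,496 × 100 = 28.5

Old-age dependency ratio: 28.5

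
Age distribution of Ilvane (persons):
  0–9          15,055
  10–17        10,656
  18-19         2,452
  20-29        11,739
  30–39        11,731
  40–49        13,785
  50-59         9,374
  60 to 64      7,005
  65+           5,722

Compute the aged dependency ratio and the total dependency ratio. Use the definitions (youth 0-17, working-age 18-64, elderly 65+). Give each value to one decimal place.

0–17: 15,055 + 10,656 = 25,711
18–64: 2,452 + 11,739 + 11,731 + 13,785 + 9,374 + 7,005 = 56,086
65+: 5,722
Old-age dependency ratio = 5,722 / 56,086 × 100 = 10.2
Total dependency ratio = (25,711 + 5,722) / 56,086 × 100 = 31,433 / 56,086 × 100 = 56.0

Old-age dependency ratio: 10.2
Total dependency ratio: 56.0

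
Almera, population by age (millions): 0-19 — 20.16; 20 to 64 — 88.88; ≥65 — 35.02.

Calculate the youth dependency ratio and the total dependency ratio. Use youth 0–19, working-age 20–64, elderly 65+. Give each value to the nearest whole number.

Youth dependency ratio: 23
Total dependency ratio: 62

Youth dependency ratio = 20.16 / 88.88 × 100 = 23
Total dependency ratio = (20.16 + 35.02) / 88.88 × 100 = 55.18 / 88.88 × 100 = 62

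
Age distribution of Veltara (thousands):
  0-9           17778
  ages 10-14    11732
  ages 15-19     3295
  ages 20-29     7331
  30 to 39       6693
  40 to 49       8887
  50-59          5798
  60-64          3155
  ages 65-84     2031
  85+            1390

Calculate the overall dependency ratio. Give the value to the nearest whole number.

Total dependency ratio: 94

0–14: 17778 + 11732 = 29510
15–64: 3295 + 7331 + 6693 + 8887 + 5798 + 3155 = 35159
65+: 2031 + 1390 = 3421
Total dependency ratio = (29510 + 3421) / 35159 × 100 = 32931 / 35159 × 100 = 94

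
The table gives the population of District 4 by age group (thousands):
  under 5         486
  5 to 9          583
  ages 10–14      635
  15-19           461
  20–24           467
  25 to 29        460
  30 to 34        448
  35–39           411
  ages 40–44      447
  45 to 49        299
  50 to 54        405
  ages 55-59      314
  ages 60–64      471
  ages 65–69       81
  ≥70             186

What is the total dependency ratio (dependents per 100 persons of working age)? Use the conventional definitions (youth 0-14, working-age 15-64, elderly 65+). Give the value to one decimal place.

0–14: 486 + 583 + 635 = 1 704
15–64: 461 + 467 + 460 + 448 + 411 + 447 + 299 + 405 + 314 + 471 = 4 183
65+: 81 + 186 = 267
Total dependency ratio = (1 704 + 267) / 4 183 × 100 = 1 971 / 4 183 × 100 = 47.1

Total dependency ratio: 47.1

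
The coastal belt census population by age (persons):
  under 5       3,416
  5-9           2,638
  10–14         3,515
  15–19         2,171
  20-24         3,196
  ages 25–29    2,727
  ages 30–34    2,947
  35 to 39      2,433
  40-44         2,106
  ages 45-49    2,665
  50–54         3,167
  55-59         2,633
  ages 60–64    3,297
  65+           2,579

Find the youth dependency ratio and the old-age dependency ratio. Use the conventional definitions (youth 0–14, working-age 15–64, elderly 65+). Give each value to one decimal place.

0–14: 3,416 + 2,638 + 3,515 = 9,569
15–64: 2,171 + 3,196 + 2,727 + 2,947 + 2,433 + 2,106 + 2,665 + 3,167 + 2,633 + 3,297 = 27,342
65+: 2,579
Youth dependency ratio = 9,569 / 27,342 × 100 = 35.0
Old-age dependency ratio = 2,579 / 27,342 × 100 = 9.4

Youth dependency ratio: 35.0
Old-age dependency ratio: 9.4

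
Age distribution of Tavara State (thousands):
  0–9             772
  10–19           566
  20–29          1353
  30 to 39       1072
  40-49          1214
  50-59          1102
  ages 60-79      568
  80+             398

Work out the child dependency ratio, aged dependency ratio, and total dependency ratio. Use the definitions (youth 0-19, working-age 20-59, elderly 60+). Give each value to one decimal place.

0–19: 772 + 566 = 1338
20–59: 1353 + 1072 + 1214 + 1102 = 4741
60+: 568 + 398 = 966
Youth dependency ratio = 1338 / 4741 × 100 = 28.2
Old-age dependency ratio = 966 / 4741 × 100 = 20.4
Total dependency ratio = (1338 + 966) / 4741 × 100 = 2304 / 4741 × 100 = 48.6

Youth dependency ratio: 28.2
Old-age dependency ratio: 20.4
Total dependency ratio: 48.6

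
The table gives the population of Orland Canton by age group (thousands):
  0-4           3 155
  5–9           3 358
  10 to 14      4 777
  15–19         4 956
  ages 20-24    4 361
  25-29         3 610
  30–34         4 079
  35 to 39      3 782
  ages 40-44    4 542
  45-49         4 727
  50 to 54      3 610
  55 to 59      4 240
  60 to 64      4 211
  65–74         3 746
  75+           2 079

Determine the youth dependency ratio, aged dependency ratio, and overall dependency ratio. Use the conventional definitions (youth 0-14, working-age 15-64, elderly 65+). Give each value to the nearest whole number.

0–14: 3 155 + 3 358 + 4 777 = 11 290
15–64: 4 956 + 4 361 + 3 610 + 4 079 + 3 782 + 4 542 + 4 727 + 3 610 + 4 240 + 4 211 = 42 118
65+: 3 746 + 2 079 = 5 825
Youth dependency ratio = 11 290 / 42 118 × 100 = 27
Old-age dependency ratio = 5 825 / 42 118 × 100 = 14
Total dependency ratio = (11 290 + 5 825) / 42 118 × 100 = 17 115 / 42 118 × 100 = 41

Youth dependency ratio: 27
Old-age dependency ratio: 14
Total dependency ratio: 41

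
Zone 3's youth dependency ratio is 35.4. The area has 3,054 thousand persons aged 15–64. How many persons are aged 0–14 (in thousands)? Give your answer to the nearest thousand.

Youth dependency ratio = youth / working-age × 100
35.4 = Y / 3,054 × 100
⇒ 1,081

Aged 0–14: 1,081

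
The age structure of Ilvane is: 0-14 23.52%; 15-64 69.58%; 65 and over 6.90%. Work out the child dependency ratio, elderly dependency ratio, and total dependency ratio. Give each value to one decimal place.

Youth dependency ratio: 33.8
Old-age dependency ratio: 9.9
Total dependency ratio: 43.7

Youth dependency ratio = 23.52 / 69.58 × 100 = 33.8
Old-age dependency ratio = 6.90 / 69.58 × 100 = 9.9
Total dependency ratio = (23.52 + 6.90) / 69.58 × 100 = 30.42 / 69.58 × 100 = 43.7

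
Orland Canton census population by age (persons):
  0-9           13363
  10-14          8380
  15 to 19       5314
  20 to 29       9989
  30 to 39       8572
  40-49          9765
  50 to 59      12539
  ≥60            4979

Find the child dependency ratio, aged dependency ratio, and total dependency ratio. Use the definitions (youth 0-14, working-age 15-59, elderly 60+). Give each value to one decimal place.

Youth dependency ratio: 47.1
Old-age dependency ratio: 10.8
Total dependency ratio: 57.9

0–14: 13363 + 8380 = 21743
15–59: 5314 + 9989 + 8572 + 9765 + 12539 = 46179
60+: 4979
Youth dependency ratio = 21743 / 46179 × 100 = 47.1
Old-age dependency ratio = 4979 / 46179 × 100 = 10.8
Total dependency ratio = (21743 + 4979) / 46179 × 100 = 26722 / 46179 × 100 = 57.9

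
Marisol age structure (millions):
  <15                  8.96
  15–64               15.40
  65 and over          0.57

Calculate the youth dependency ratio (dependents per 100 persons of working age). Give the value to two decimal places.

Youth dependency ratio: 58.18

Youth dependency ratio = 8.96 / 15.40 × 100 = 58.18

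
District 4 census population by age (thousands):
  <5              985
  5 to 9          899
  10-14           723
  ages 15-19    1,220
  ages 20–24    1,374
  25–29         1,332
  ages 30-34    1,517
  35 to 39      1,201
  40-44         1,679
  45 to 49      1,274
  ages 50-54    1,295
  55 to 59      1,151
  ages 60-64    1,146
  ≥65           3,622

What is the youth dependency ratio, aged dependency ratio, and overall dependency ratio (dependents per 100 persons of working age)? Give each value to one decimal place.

0–14: 985 + 899 + 723 = 2,607
15–64: 1,220 + 1,374 + 1,332 + 1,517 + 1,201 + 1,679 + 1,274 + 1,295 + 1,151 + 1,146 = 13,189
65+: 3,622
Youth dependency ratio = 2,607 / 13,189 × 100 = 19.8
Old-age dependency ratio = 3,622 / 13,189 × 100 = 27.5
Total dependency ratio = (2,607 + 3,622) / 13,189 × 100 = 6,229 / 13,189 × 100 = 47.2

Youth dependency ratio: 19.8
Old-age dependency ratio: 27.5
Total dependency ratio: 47.2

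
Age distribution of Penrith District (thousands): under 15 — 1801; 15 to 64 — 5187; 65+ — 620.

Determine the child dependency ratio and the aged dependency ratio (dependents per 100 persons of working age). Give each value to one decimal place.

Youth dependency ratio = 1801 / 5187 × 100 = 34.7
Old-age dependency ratio = 620 / 5187 × 100 = 12.0

Youth dependency ratio: 34.7
Old-age dependency ratio: 12.0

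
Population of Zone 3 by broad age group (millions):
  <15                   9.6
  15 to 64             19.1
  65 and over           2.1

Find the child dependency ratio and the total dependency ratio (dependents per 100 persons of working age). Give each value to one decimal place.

Youth dependency ratio = 9.6 / 19.1 × 100 = 50.3
Total dependency ratio = (9.6 + 2.1) / 19.1 × 100 = 11.7 / 19.1 × 100 = 61.3

Youth dependency ratio: 50.3
Total dependency ratio: 61.3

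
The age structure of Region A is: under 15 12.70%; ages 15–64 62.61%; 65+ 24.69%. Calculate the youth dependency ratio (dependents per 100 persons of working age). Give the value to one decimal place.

Youth dependency ratio: 20.3

Youth dependency ratio = 12.70 / 62.61 × 100 = 20.3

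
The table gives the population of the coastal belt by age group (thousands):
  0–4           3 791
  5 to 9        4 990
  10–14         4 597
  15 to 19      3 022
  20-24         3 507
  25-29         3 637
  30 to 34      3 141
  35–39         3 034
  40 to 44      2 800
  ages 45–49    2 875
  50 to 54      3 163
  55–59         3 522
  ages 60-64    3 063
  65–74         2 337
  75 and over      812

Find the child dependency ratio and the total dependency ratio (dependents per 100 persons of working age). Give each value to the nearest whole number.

0–14: 3 791 + 4 990 + 4 597 = 13 378
15–64: 3 022 + 3 507 + 3 637 + 3 141 + 3 034 + 2 800 + 2 875 + 3 163 + 3 522 + 3 063 = 31 764
65+: 2 337 + 812 = 3 149
Youth dependency ratio = 13 378 / 31 764 × 100 = 42
Total dependency ratio = (13 378 + 3 149) / 31 764 × 100 = 16 527 / 31 764 × 100 = 52

Youth dependency ratio: 42
Total dependency ratio: 52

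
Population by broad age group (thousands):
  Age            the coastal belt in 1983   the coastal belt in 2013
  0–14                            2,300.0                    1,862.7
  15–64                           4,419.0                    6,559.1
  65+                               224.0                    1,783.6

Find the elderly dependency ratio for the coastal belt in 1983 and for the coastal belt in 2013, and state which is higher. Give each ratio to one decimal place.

the coastal belt in 1983: 5.1
the coastal belt in 2013: 27.2
Higher: the coastal belt in 2013

the coastal belt in 1983: 224.0 / 4,419.0 × 100 = 5.1
the coastal belt in 2013: 1,783.6 / 6,559.1 × 100 = 27.2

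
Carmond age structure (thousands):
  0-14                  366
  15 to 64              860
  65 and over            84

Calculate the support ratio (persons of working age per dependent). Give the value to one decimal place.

Support ratio: 1.9

Support ratio = 860 / (366 + 84) = 860 / 450 = 1.9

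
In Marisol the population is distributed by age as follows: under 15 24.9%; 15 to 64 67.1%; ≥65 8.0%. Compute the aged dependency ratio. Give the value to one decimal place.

Old-age dependency ratio: 11.9

Old-age dependency ratio = 8.0 / 67.1 × 100 = 11.9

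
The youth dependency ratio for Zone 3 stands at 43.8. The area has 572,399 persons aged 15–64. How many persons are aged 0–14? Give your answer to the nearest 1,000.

Aged 0–14: 251,000

Youth dependency ratio = youth / working-age × 100
43.8 = Y / 572,399 × 100
⇒ 251,000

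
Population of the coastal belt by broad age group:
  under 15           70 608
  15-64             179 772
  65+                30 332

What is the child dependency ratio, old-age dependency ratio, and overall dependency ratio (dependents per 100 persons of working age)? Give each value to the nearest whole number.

Youth dependency ratio: 39
Old-age dependency ratio: 17
Total dependency ratio: 56

Youth dependency ratio = 70 608 / 179 772 × 100 = 39
Old-age dependency ratio = 30 332 / 179 772 × 100 = 17
Total dependency ratio = (70 608 + 30 332) / 179 772 × 100 = 100 940 / 179 772 × 100 = 56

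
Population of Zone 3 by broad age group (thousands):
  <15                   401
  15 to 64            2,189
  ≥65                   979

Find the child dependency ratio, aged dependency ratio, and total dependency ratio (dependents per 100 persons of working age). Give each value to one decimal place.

Youth dependency ratio = 401 / 2,189 × 100 = 18.3
Old-age dependency ratio = 979 / 2,189 × 100 = 44.7
Total dependency ratio = (401 + 979) / 2,189 × 100 = 1,380 / 2,189 × 100 = 63.0

Youth dependency ratio: 18.3
Old-age dependency ratio: 44.7
Total dependency ratio: 63.0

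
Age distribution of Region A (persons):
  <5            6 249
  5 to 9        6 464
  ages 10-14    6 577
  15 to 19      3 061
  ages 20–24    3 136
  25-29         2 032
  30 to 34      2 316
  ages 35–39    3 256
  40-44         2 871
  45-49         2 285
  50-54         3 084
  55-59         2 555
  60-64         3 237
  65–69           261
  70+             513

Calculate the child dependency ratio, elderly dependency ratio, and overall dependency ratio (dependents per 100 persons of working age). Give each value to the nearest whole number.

Youth dependency ratio: 69
Old-age dependency ratio: 3
Total dependency ratio: 72

0–14: 6 249 + 6 464 + 6 577 = 19 290
15–64: 3 061 + 3 136 + 2 032 + 2 316 + 3 256 + 2 871 + 2 285 + 3 084 + 2 555 + 3 237 = 27 833
65+: 261 + 513 = 774
Youth dependency ratio = 19 290 / 27 833 × 100 = 69
Old-age dependency ratio = 774 / 27 833 × 100 = 3
Total dependency ratio = (19 290 + 774) / 27 833 × 100 = 20 064 / 27 833 × 100 = 72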